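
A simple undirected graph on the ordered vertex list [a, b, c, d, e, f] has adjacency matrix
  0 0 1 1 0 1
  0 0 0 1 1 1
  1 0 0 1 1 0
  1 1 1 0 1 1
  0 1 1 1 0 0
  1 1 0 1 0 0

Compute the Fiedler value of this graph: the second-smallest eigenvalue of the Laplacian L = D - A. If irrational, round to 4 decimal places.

Reading degrees in the order [a, b, c, d, e, f] gives [3, 3, 3, 5, 3, 3]; set D = diag(3, 3, 3, 5, 3, 3) and form L = D - A. The smallest Laplacian eigenvalue is always 0. The next one, lambda_2 = 2.3820, measures how hard the graph is to disconnect: larger values mean better connectivity. By the matrix-tree theorem the graph has (1/6) * product of the nonzero eigenvalues = 121 spanning trees.

2.3820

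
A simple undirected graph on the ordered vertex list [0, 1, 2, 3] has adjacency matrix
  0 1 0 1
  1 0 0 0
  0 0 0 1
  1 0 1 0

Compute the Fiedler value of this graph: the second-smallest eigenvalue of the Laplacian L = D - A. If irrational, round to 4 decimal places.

0.5858

Each diagonal entry of L is the vertex degree and each off-diagonal entry is -1 where an edge is present, 0 otherwise; in the order [0, 1, 2, 3] the diagonal is [2, 1, 1, 2]. The sorted Laplacian eigenvalues are [0, 0.5858, 2, 3.4142]; the algebraic connectivity is the second entry, 0.5858. There is one zero in the spectrum, matching the 1 component.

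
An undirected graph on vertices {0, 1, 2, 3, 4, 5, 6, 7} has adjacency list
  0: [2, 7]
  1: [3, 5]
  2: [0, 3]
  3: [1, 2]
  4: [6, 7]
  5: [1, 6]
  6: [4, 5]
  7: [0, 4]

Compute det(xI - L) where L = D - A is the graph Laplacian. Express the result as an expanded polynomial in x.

x^8 - 16x^7 + 104x^6 - 352x^5 + 660x^4 - 672x^3 + 336x^2 - 64x

Reading degrees in the order [0, 1, 2, 3, 4, 5, 6, 7] gives [2, 2, 2, 2, 2, 2, 2, 2]; set D = diag(2, 2, 2, 2, 2, 2, 2, 2) and form L = D - A. Computing det(xI - L) by cofactor expansion (or equivalently via sum-over-permutations) gives x^8 - 16x^7 + 104x^6 - 352x^5 + 660x^4 - 672x^3 + 336x^2 - 64x. The coefficient of x^7 equals -trace(L) = -16, matching the sum of degrees. By the matrix-tree theorem the graph has (1/8) * product of the nonzero eigenvalues = 8 spanning trees.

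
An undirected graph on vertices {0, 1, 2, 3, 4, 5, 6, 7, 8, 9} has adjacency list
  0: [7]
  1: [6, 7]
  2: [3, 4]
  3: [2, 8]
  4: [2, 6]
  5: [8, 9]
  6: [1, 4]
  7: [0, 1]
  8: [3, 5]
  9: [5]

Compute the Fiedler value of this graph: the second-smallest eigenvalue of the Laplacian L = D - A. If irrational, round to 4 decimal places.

0.0979

With the vertex order [0, 1, 2, 3, 4, 5, 6, 7, 8, 9], the degrees are [1, 2, 2, 2, 2, 2, 2, 2, 2, 1], giving D = diag(1, 2, 2, 2, 2, 2, 2, 2, 2, 1) and L = D - A. The sorted Laplacian eigenvalues are [0, 0.0979, 0.3820, 0.8244, 1.3820, 2, 2.6180, 3.1756, 3.6180, 3.9021]; the algebraic connectivity is the second entry, 0.0979. The eigenvalues sum to 18, which equals trace(L) = 2|E|. The largest eigenvalue, 3.9021, is at most the vertex count 10.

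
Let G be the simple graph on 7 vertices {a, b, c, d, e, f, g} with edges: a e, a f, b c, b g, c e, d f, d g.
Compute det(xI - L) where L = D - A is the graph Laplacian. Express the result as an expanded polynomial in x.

x^7 - 14x^6 + 77x^5 - 210x^4 + 294x^3 - 196x^2 + 49x

With the vertex order [a, b, c, d, e, f, g], the degrees are [2, 2, 2, 2, 2, 2, 2], giving D = diag(2, 2, 2, 2, 2, 2, 2) and L = D - A. L has integer entries, so p(x) = det(xI - L) has integer coefficients. Expanding the determinant yields x^7 - 14x^6 + 77x^5 - 210x^4 + 294x^3 - 196x^2 + 49x. Since p(0) = det(-L) = 0, x divides p(x). The eigenvalues sum to 14, which equals trace(L) = 2|E|.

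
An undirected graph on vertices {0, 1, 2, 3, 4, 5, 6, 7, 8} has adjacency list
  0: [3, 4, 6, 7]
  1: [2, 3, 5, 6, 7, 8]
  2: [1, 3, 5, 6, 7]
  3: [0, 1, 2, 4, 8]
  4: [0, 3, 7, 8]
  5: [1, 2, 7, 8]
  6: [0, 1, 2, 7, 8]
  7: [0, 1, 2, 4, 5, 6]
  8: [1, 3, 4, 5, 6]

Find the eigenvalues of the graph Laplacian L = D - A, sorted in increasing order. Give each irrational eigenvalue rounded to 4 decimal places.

[0, 2.7967, 4, 4.6325, 5, 5.3820, 6.7539, 7.6180, 7.8168]

Reading degrees in the order [0, 1, 2, 3, 4, 5, 6, 7, 8] gives [4, 6, 5, 5, 4, 4, 5, 6, 5]; set D = diag(4, 6, 5, 5, 4, 4, 5, 6, 5) and form L = D - A. L is symmetric positive semidefinite, so every eigenvalue is real and nonnegative. The eigenvalues sum to 44, which equals trace(L) = 2|E|.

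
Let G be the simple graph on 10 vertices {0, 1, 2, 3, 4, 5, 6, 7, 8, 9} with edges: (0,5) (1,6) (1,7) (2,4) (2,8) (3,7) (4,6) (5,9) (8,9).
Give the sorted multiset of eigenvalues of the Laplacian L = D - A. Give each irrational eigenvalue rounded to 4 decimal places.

[0, 0.0979, 0.3820, 0.8244, 1.3820, 2, 2.6180, 3.1756, 3.6180, 3.9021]

Reading degrees in the order [0, 1, 2, 3, 4, 5, 6, 7, 8, 9] gives [1, 2, 2, 1, 2, 2, 2, 2, 2, 2]; set D = diag(1, 2, 2, 1, 2, 2, 2, 2, 2, 2) and form L = D - A. The multiplicity of 0 as a Laplacian eigenvalue equals the number of connected components. The single zero eigenvalue shows the graph is connected. The eigenvalues sum to 18, which equals trace(L) = 2|E|.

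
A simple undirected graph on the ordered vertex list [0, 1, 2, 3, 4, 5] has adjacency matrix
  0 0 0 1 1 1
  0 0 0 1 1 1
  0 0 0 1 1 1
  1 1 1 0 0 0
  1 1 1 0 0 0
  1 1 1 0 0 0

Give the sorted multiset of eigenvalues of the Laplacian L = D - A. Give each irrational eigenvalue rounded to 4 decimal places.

[0, 3, 3, 3, 3, 6]

Each diagonal entry of L is the vertex degree and each off-diagonal entry is -1 where an edge is present, 0 otherwise; in the order [0, 1, 2, 3, 4, 5] the diagonal is [3, 3, 3, 3, 3, 3]. Diagonalising L (or applying a numerical eigensolver to the 6x6 matrix) gives the spectrum above. The single zero eigenvalue shows the graph is connected.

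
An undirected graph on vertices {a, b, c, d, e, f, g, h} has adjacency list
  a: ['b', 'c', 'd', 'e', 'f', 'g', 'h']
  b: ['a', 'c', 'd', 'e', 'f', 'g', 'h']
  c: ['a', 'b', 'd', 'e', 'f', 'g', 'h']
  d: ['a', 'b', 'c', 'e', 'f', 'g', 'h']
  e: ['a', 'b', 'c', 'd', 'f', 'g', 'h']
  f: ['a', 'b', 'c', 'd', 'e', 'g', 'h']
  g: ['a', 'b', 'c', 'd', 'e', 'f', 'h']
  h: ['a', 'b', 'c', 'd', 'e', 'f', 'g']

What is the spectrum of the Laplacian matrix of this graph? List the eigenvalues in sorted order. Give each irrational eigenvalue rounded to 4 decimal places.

With the vertex order [a, b, c, d, e, f, g, h], the degrees are [7, 7, 7, 7, 7, 7, 7, 7], giving D = diag(7, 7, 7, 7, 7, 7, 7, 7) and L = D - A. The multiplicity of 0 as a Laplacian eigenvalue equals the number of connected components. The single zero eigenvalue shows the graph is connected. The eigenvalues sum to 56, which equals trace(L) = 2|E|.

[0, 8, 8, 8, 8, 8, 8, 8]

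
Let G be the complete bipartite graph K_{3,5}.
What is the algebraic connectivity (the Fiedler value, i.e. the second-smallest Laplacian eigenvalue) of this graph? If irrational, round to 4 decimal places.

The graph has 8 vertices and degree multiset [5, 5, 5, 3, 3, 3, 3, 3]; D is the diagonal matrix of degrees and L = D - A. Computing the eigenvalues of L and sorting gives [0, 3, 3, 3, 3, 5, 5, 8]. The Fiedler value lambda_2 = 3 is strictly positive, so the graph is connected. By the matrix-tree theorem the graph has (1/8) * product of the nonzero eigenvalues = 2025 spanning trees.

3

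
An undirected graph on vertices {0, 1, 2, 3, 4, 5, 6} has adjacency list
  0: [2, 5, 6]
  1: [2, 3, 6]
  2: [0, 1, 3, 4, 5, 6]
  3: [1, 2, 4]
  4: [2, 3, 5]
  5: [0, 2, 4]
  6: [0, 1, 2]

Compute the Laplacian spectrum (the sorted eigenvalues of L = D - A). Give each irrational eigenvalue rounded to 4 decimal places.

[0, 2, 2, 4, 4, 5, 7]

Reading degrees in the order [0, 1, 2, 3, 4, 5, 6] gives [3, 3, 6, 3, 3, 3, 3]; set D = diag(3, 3, 6, 3, 3, 3, 3) and form L = D - A. Diagonalising L (or applying a numerical eigensolver to the 7x7 matrix) gives the spectrum above. The single zero eigenvalue shows the graph is connected. The largest eigenvalue, 7, is at most the vertex count 7. There is one zero in the spectrum, matching the 1 component.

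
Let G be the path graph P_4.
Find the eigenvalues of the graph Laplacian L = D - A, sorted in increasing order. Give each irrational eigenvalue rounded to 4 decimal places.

The graph has 4 vertices and degree multiset [2, 2, 1, 1]; D is the diagonal matrix of degrees and L = D - A. The multiplicity of 0 as a Laplacian eigenvalue equals the number of connected components. The single zero eigenvalue shows the graph is connected. By the matrix-tree theorem the graph has (1/4) * product of the nonzero eigenvalues = 1 spanning tree.

[0, 0.5858, 2, 3.4142]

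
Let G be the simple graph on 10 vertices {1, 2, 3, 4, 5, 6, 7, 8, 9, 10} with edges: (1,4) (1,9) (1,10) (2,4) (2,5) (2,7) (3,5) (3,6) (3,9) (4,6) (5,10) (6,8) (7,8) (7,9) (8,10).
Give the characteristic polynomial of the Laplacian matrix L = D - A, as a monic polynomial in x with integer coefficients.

Each diagonal entry of L is the vertex degree and each off-diagonal entry is -1 where an edge is present, 0 otherwise; in the order [1, 2, 3, 4, 5, 6, 7, 8, 9, 10] the diagonal is [3, 3, 3, 3, 3, 3, 3, 3, 3, 3]. Computing det(xI - L) by cofactor expansion (or equivalently via sum-over-permutations) gives x^10 - 30x^9 + 390x^8 - 2880x^7 + 13305x^6 - 39882x^5 + 77640x^4 - 94800x^3 + 66000x^2 - 20000x. The coefficient of x^9 equals -trace(L) = -30, matching the sum of degrees. By the matrix-tree theorem the graph has (1/10) * product of the nonzero eigenvalues = 2000 spanning trees. The largest eigenvalue, 5, is at most the vertex count 10.

x^10 - 30x^9 + 390x^8 - 2880x^7 + 13305x^6 - 39882x^5 + 77640x^4 - 94800x^3 + 66000x^2 - 20000x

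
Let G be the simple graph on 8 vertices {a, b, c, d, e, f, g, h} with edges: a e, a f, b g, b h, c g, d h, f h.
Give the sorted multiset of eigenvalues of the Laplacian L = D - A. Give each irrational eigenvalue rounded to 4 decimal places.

With the vertex order [a, b, c, d, e, f, g, h], the degrees are [2, 2, 1, 1, 1, 2, 2, 3], giving D = diag(2, 2, 1, 1, 1, 2, 2, 3) and L = D - A. The multiplicity of 0 as a Laplacian eigenvalue equals the number of connected components. By the matrix-tree theorem the graph has (1/8) * product of the nonzero eigenvalues = 1 spanning tree. The largest eigenvalue, 4.3623, is at most the vertex count 8.

[0, 0.1981, 0.4915, 1.3204, 1.5550, 2.8258, 3.2470, 4.3623]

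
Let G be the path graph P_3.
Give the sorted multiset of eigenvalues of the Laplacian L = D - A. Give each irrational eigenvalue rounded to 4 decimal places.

[0, 1, 3]

The graph has 3 vertices and degree multiset [2, 1, 1]; D is the diagonal matrix of degrees and L = D - A. The multiplicity of 0 as a Laplacian eigenvalue equals the number of connected components. The eigenvalues sum to 4, which equals trace(L) = 2|E|. The largest eigenvalue, 3, is at most the vertex count 3.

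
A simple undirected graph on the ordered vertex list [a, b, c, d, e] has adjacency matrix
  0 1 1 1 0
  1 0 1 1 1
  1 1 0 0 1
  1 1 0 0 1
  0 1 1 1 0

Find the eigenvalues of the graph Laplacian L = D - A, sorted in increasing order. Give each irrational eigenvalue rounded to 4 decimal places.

[0, 3, 3, 5, 5]

With the vertex order [a, b, c, d, e], the degrees are [3, 4, 3, 3, 3], giving D = diag(3, 4, 3, 3, 3) and L = D - A. Since every row of L sums to 0, the all-ones vector is in the kernel and 0 is an eigenvalue. The single zero eigenvalue shows the graph is connected. The largest eigenvalue, 5, is at most the vertex count 5.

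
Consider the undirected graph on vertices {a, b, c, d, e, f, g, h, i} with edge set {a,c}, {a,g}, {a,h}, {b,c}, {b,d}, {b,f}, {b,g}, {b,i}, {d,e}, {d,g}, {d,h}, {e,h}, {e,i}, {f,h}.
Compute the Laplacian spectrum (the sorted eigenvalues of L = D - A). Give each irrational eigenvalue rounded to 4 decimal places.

Reading degrees in the order [a, b, c, d, e, f, g, h, i] gives [3, 5, 2, 4, 3, 2, 3, 4, 2]; set D = diag(3, 5, 2, 4, 3, 2, 3, 4, 2) and form L = D - A. The multiplicity of 0 as a Laplacian eigenvalue equals the number of connected components. The single zero eigenvalue shows the graph is connected. The largest eigenvalue, 6.4388, is at most the vertex count 9.

[0, 1.2736, 1.6877, 2.1048, 2.7055, 3.3032, 4.7806, 5.7059, 6.4388]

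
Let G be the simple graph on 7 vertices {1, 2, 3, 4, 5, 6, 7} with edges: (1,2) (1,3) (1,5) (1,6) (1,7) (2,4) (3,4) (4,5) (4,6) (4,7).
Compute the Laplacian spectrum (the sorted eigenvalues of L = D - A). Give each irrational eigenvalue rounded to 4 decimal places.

Each diagonal entry of L is the vertex degree and each off-diagonal entry is -1 where an edge is present, 0 otherwise; in the order [1, 2, 3, 4, 5, 6, 7] the diagonal is [5, 2, 2, 5, 2, 2, 2]. The multiplicity of 0 as a Laplacian eigenvalue equals the number of connected components. The single zero eigenvalue shows the graph is connected. The largest eigenvalue, 7, is at most the vertex count 7. By the matrix-tree theorem the graph has (1/7) * product of the nonzero eigenvalues = 80 spanning trees.

[0, 2, 2, 2, 2, 5, 7]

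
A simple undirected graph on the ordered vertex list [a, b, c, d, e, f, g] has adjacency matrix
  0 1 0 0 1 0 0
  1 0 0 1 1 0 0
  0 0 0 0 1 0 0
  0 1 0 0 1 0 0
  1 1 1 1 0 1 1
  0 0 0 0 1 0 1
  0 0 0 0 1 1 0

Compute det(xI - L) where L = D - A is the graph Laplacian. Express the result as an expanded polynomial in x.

Each diagonal entry of L is the vertex degree and each off-diagonal entry is -1 where an edge is present, 0 otherwise; in the order [a, b, c, d, e, f, g] the diagonal is [2, 3, 1, 2, 6, 2, 2]. Computing det(xI - L) by cofactor expansion (or equivalently via sum-over-permutations) gives x^7 - 18x^6 + 122x^5 - 400x^4 + 669x^3 - 542x^2 + 168x. The coefficient of x^6 equals -trace(L) = -18, matching the sum of degrees.

x^7 - 18x^6 + 122x^5 - 400x^4 + 669x^3 - 542x^2 + 168x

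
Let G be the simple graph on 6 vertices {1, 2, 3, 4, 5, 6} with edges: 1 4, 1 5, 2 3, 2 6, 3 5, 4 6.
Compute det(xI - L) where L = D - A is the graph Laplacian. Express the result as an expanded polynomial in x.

x^6 - 12x^5 + 54x^4 - 112x^3 + 105x^2 - 36x

Reading degrees in the order [1, 2, 3, 4, 5, 6] gives [2, 2, 2, 2, 2, 2]; set D = diag(2, 2, 2, 2, 2, 2) and form L = D - A. L has integer entries, so p(x) = det(xI - L) has integer coefficients. Expanding the determinant yields x^6 - 12x^5 + 54x^4 - 112x^3 + 105x^2 - 36x. The constant term is 0 because L is singular (the all-ones vector lies in its kernel). By the matrix-tree theorem the graph has (1/6) * product of the nonzero eigenvalues = 6 spanning trees.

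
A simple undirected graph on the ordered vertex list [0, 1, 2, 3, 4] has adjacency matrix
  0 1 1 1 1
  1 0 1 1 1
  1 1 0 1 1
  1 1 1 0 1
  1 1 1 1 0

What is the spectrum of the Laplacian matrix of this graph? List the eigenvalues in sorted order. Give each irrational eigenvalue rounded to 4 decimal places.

[0, 5, 5, 5, 5]

Each diagonal entry of L is the vertex degree and each off-diagonal entry is -1 where an edge is present, 0 otherwise; in the order [0, 1, 2, 3, 4] the diagonal is [4, 4, 4, 4, 4]. The multiplicity of 0 as a Laplacian eigenvalue equals the number of connected components. By the matrix-tree theorem the graph has (1/5) * product of the nonzero eigenvalues = 125 spanning trees. There is one zero in the spectrum, matching the 1 component.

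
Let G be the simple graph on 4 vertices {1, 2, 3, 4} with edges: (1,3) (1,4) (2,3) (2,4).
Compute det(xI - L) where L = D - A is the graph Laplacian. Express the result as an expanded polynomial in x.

Reading degrees in the order [1, 2, 3, 4] gives [2, 2, 2, 2]; set D = diag(2, 2, 2, 2) and form L = D - A. Computing det(xI - L) by cofactor expansion (or equivalently via sum-over-permutations) gives x^4 - 8x^3 + 20x^2 - 16x. The coefficient of x^3 equals -trace(L) = -8, matching the sum of degrees. The eigenvalues sum to 8, which equals trace(L) = 2|E|. There is one zero in the spectrum, matching the 1 component.

x^4 - 8x^3 + 20x^2 - 16x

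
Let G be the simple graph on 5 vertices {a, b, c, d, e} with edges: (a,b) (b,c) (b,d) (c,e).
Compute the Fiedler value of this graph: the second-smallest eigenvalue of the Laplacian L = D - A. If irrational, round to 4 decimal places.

Each diagonal entry of L is the vertex degree and each off-diagonal entry is -1 where an edge is present, 0 otherwise; in the order [a, b, c, d, e] the diagonal is [1, 3, 2, 1, 1]. Computing the eigenvalues of L and sorting gives [0, 0.5188, 1, 2.3111, 4.1701]. The Fiedler value lambda_2 = 0.5188 is strictly positive, so the graph is connected. There is one zero in the spectrum, matching the 1 component. The eigenvalues sum to 8, which equals trace(L) = 2|E|.

0.5188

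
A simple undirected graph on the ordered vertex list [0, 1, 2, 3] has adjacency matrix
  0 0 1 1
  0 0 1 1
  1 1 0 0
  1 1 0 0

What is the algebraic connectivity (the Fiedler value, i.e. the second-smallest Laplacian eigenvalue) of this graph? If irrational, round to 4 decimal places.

2

Each diagonal entry of L is the vertex degree and each off-diagonal entry is -1 where an edge is present, 0 otherwise; in the order [0, 1, 2, 3] the diagonal is [2, 2, 2, 2]. The sorted Laplacian eigenvalues are [0, 2, 2, 4]; the algebraic connectivity is the second entry, 2. The largest eigenvalue, 4, is at most the vertex count 4. By the matrix-tree theorem the graph has (1/4) * product of the nonzero eigenvalues = 4 spanning trees.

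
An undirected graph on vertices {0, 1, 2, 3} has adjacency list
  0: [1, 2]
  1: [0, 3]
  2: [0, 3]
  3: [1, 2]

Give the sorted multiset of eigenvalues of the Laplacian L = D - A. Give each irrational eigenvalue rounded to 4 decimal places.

Each diagonal entry of L is the vertex degree and each off-diagonal entry is -1 where an edge is present, 0 otherwise; in the order [0, 1, 2, 3] the diagonal is [2, 2, 2, 2]. The multiplicity of 0 as a Laplacian eigenvalue equals the number of connected components. There is one zero in the spectrum, matching the 1 component.

[0, 2, 2, 4]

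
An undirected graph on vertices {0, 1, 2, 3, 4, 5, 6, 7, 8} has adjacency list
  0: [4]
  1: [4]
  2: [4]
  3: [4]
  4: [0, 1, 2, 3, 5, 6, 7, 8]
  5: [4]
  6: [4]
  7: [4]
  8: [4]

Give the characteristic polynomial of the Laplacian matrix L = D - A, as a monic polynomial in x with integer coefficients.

With the vertex order [0, 1, 2, 3, 4, 5, 6, 7, 8], the degrees are [1, 1, 1, 1, 8, 1, 1, 1, 1], giving D = diag(1, 1, 1, 1, 8, 1, 1, 1, 1) and L = D - A. Computing det(xI - L) by cofactor expansion (or equivalently via sum-over-permutations) gives x^9 - 16x^8 + 84x^7 - 224x^6 + 350x^5 - 336x^4 + 196x^3 - 64x^2 + 9x. The coefficient of x^8 equals -trace(L) = -16, matching the sum of degrees. There is one zero in the spectrum, matching the 1 component.

x^9 - 16x^8 + 84x^7 - 224x^6 + 350x^5 - 336x^4 + 196x^3 - 64x^2 + 9x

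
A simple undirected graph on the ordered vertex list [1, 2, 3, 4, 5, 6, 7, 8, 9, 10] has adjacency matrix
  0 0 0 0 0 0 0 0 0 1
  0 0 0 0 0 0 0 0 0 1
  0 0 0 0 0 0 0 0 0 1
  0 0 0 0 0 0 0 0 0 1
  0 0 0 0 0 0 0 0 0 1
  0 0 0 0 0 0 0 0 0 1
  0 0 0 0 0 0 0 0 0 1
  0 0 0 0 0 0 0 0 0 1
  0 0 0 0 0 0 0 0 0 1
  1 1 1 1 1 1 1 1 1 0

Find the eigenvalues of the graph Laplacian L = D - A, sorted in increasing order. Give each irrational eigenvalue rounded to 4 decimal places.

[0, 1, 1, 1, 1, 1, 1, 1, 1, 10]

With the vertex order [1, 2, 3, 4, 5, 6, 7, 8, 9, 10], the degrees are [1, 1, 1, 1, 1, 1, 1, 1, 1, 9], giving D = diag(1, 1, 1, 1, 1, 1, 1, 1, 1, 9) and L = D - A. Diagonalising L (or applying a numerical eigensolver to the 10x10 matrix) gives the spectrum above. The eigenvalues sum to 18, which equals trace(L) = 2|E|.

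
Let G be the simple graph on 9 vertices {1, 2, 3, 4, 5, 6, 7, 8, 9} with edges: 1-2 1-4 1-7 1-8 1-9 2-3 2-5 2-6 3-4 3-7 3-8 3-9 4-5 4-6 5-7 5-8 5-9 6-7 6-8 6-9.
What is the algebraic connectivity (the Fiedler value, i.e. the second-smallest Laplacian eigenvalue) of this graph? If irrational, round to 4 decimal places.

Each diagonal entry of L is the vertex degree and each off-diagonal entry is -1 where an edge is present, 0 otherwise; in the order [1, 2, 3, 4, 5, 6, 7, 8, 9] the diagonal is [5, 4, 5, 4, 5, 5, 4, 4, 4]. The sorted Laplacian eigenvalues are [0, 4, 4, 4, 4, 5, 5, 5, 9]; the algebraic connectivity is the second entry, 4.

4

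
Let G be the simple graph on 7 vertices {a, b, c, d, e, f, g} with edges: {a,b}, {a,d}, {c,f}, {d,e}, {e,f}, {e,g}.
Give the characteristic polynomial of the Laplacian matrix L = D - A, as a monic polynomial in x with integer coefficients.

With the vertex order [a, b, c, d, e, f, g], the degrees are [2, 1, 1, 2, 3, 2, 1], giving D = diag(2, 1, 1, 2, 3, 2, 1) and L = D - A. Computing det(xI - L) by cofactor expansion (or equivalently via sum-over-permutations) gives x^7 - 12x^6 + 54x^5 - 114x^4 + 115x^3 - 50x^2 + 7x. Since p(0) = det(-L) = 0, x divides p(x). There is one zero in the spectrum, matching the 1 component. The eigenvalues sum to 12, which equals trace(L) = 2|E|.

x^7 - 12x^6 + 54x^5 - 114x^4 + 115x^3 - 50x^2 + 7x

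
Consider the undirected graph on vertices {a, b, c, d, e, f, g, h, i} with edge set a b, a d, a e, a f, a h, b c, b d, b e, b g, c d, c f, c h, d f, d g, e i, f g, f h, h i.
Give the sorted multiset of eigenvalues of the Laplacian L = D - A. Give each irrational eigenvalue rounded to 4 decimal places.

Reading degrees in the order [a, b, c, d, e, f, g, h, i] gives [5, 5, 4, 5, 3, 5, 3, 4, 2]; set D = diag(5, 5, 4, 5, 3, 5, 3, 4, 2) and form L = D - A. Since every row of L sums to 0, the all-ones vector is in the kernel and 0 is an eigenvalue. By the matrix-tree theorem the graph has (1/9) * product of the nonzero eigenvalues = 7553 spanning trees. The eigenvalues sum to 36, which equals trace(L) = 2|E|.

[0, 1.3748, 2.7101, 3.1162, 4.3521, 5.1009, 5.5563, 6.6250, 7.1646]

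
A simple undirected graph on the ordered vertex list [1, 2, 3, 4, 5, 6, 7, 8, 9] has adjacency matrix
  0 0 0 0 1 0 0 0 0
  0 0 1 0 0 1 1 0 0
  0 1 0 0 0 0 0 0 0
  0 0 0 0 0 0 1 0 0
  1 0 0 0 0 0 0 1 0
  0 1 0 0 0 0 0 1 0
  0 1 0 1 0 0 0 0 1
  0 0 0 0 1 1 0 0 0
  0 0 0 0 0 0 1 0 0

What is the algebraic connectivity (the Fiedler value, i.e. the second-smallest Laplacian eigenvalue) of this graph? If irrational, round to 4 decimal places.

0.1627

Each diagonal entry of L is the vertex degree and each off-diagonal entry is -1 where an edge is present, 0 otherwise; in the order [1, 2, 3, 4, 5, 6, 7, 8, 9] the diagonal is [1, 3, 1, 1, 2, 2, 3, 2, 1]. Computing the eigenvalues of L and sorting gives [0, 0.1627, 0.5321, 1, 1, 2.0892, 3, 3.5723, 4.6437]. The Fiedler value lambda_2 = 0.1627 is strictly positive, so the graph is connected. The eigenvalues sum to 16, which equals trace(L) = 2|E|. There is one zero in the spectrum, matching the 1 component.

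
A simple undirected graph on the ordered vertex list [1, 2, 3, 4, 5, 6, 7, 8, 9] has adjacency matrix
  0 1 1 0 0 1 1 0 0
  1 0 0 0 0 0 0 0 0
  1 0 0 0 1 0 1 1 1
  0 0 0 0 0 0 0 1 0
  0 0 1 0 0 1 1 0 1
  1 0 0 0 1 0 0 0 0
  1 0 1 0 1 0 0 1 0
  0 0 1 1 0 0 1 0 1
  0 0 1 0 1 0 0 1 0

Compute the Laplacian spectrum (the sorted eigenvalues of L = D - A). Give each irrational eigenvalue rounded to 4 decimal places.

[0, 0.6373, 1.0092, 1.8554, 3.1550, 4.2759, 4.6810, 5.8221, 6.5640]

Each diagonal entry of L is the vertex degree and each off-diagonal entry is -1 where an edge is present, 0 otherwise; in the order [1, 2, 3, 4, 5, 6, 7, 8, 9] the diagonal is [4, 1, 5, 1, 4, 2, 4, 4, 3]. Diagonalising L (or applying a numerical eigensolver to the 9x9 matrix) gives the spectrum above. The single zero eigenvalue shows the graph is connected. The largest eigenvalue, 6.5640, is at most the vertex count 9.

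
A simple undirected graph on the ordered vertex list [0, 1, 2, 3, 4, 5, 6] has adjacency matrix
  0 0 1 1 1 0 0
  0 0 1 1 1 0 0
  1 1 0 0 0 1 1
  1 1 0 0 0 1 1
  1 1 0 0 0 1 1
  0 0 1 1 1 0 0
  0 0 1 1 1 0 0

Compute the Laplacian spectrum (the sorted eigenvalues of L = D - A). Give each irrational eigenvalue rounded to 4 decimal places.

Each diagonal entry of L is the vertex degree and each off-diagonal entry is -1 where an edge is present, 0 otherwise; in the order [0, 1, 2, 3, 4, 5, 6] the diagonal is [3, 3, 4, 4, 4, 3, 3]. The multiplicity of 0 as a Laplacian eigenvalue equals the number of connected components.

[0, 3, 3, 3, 4, 4, 7]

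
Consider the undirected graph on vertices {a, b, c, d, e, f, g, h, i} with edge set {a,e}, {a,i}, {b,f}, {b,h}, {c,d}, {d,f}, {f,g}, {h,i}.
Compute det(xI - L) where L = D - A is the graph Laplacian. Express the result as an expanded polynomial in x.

Each diagonal entry of L is the vertex degree and each off-diagonal entry is -1 where an edge is present, 0 otherwise; in the order [a, b, c, d, e, f, g, h, i] the diagonal is [2, 2, 1, 2, 1, 3, 1, 2, 2]. Computing det(xI - L) by cofactor expansion (or equivalently via sum-over-permutations) gives x^9 - 16x^8 + 104x^7 - 354x^6 + 678x^5 - 730x^4 + 417x^3 - 110x^2 + 9x. The coefficient of x^8 equals -trace(L) = -16, matching the sum of degrees.

x^9 - 16x^8 + 104x^7 - 354x^6 + 678x^5 - 730x^4 + 417x^3 - 110x^2 + 9x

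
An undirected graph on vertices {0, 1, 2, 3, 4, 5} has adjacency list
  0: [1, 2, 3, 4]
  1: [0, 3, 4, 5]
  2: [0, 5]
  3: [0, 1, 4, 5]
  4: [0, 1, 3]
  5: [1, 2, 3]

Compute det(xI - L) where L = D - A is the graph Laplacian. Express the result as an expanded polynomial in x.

Reading degrees in the order [0, 1, 2, 3, 4, 5] gives [4, 4, 2, 4, 3, 3]; set D = diag(4, 4, 2, 4, 3, 3) and form L = D - A. Computing det(xI - L) by cofactor expansion (or equivalently via sum-over-permutations) gives x^6 - 20x^5 + 155x^4 - 578x^3 + 1028x^2 - 690x. The constant term is 0 because L is singular (the all-ones vector lies in its kernel). There is one zero in the spectrum, matching the 1 component. By the matrix-tree theorem the graph has (1/6) * product of the nonzero eigenvalues = 115 spanning trees.

x^6 - 20x^5 + 155x^4 - 578x^3 + 1028x^2 - 690x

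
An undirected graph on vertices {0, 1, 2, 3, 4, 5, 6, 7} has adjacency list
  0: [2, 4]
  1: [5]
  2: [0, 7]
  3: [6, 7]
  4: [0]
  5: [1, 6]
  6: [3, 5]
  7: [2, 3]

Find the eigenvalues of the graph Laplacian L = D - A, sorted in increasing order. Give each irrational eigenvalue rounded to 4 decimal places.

With the vertex order [0, 1, 2, 3, 4, 5, 6, 7], the degrees are [2, 1, 2, 2, 1, 2, 2, 2], giving D = diag(2, 1, 2, 2, 1, 2, 2, 2) and L = D - A. L is symmetric positive semidefinite, so every eigenvalue is real and nonnegative. The single zero eigenvalue shows the graph is connected. There is one zero in the spectrum, matching the 1 component.

[0, 0.1522, 0.5858, 1.2346, 2, 2.7654, 3.4142, 3.8478]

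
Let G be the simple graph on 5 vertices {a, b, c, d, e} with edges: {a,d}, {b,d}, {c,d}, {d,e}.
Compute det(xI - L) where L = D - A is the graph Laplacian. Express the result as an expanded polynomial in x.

Each diagonal entry of L is the vertex degree and each off-diagonal entry is -1 where an edge is present, 0 otherwise; in the order [a, b, c, d, e] the diagonal is [1, 1, 1, 4, 1]. Computing det(xI - L) by cofactor expansion (or equivalently via sum-over-permutations) gives x^5 - 8x^4 + 18x^3 - 16x^2 + 5x. Since p(0) = det(-L) = 0, x divides p(x). By the matrix-tree theorem the graph has (1/5) * product of the nonzero eigenvalues = 1 spanning tree.

x^5 - 8x^4 + 18x^3 - 16x^2 + 5x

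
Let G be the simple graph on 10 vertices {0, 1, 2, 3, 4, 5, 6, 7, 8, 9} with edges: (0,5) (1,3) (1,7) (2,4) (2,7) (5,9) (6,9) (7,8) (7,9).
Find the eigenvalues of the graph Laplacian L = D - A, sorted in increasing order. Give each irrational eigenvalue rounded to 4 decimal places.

With the vertex order [0, 1, 2, 3, 4, 5, 6, 7, 8, 9], the degrees are [1, 2, 2, 1, 1, 2, 1, 4, 1, 3], giving D = diag(1, 2, 2, 1, 1, 2, 1, 4, 1, 3) and L = D - A. The multiplicity of 0 as a Laplacian eigenvalue equals the number of connected components. The single zero eigenvalue shows the graph is connected. There is one zero in the spectrum, matching the 1 component.

[0, 0.2263, 0.3820, 0.6274, 0.7726, 2, 2.2925, 2.6180, 3.6837, 5.3975]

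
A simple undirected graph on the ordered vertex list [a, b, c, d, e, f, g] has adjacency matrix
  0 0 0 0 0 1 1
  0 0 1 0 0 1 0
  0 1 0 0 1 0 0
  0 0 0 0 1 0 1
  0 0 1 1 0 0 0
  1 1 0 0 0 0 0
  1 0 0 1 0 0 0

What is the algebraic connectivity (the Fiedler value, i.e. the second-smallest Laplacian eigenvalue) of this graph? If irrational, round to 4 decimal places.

With the vertex order [a, b, c, d, e, f, g], the degrees are [2, 2, 2, 2, 2, 2, 2], giving D = diag(2, 2, 2, 2, 2, 2, 2) and L = D - A. The smallest Laplacian eigenvalue is always 0. The next one, lambda_2 = 0.7530, measures how hard the graph is to disconnect: larger values mean better connectivity. The eigenvalues sum to 14, which equals trace(L) = 2|E|.

0.7530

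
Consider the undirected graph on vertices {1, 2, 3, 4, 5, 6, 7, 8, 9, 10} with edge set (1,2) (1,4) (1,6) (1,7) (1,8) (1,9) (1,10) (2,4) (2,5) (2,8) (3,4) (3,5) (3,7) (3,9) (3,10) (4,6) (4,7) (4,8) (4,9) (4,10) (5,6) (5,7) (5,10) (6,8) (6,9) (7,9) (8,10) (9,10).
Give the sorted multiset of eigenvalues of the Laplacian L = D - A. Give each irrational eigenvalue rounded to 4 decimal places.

[0, 3.2306, 4.1897, 5, 5.2351, 6.0645, 6.5031, 7.8883, 8.5526, 9.3360]

Reading degrees in the order [1, 2, 3, 4, 5, 6, 7, 8, 9, 10] gives [7, 4, 5, 8, 5, 5, 5, 5, 6, 6]; set D = diag(7, 4, 5, 8, 5, 5, 5, 5, 6, 6) and form L = D - A. L is symmetric positive semidefinite, so every eigenvalue is real and nonnegative. The single zero eigenvalue shows the graph is connected.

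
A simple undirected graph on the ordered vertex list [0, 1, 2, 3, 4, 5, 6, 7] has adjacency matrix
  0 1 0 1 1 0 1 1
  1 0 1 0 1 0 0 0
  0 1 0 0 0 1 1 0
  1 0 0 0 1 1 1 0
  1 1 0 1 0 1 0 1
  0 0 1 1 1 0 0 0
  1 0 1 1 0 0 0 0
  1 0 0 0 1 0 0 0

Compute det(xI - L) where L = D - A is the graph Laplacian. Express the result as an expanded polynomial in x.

With the vertex order [0, 1, 2, 3, 4, 5, 6, 7], the degrees are [5, 3, 3, 4, 5, 3, 3, 2], giving D = diag(5, 3, 3, 4, 5, 3, 3, 2) and L = D - A. Computing det(xI - L) by cofactor expansion (or equivalently via sum-over-permutations) gives x^8 - 28x^7 + 325x^6 - 2022x^5 + 7269x^4 - 15084x^3 + 16714x^2 - 7616x. Since p(0) = det(-L) = 0, x divides p(x). The eigenvalues sum to 28, which equals trace(L) = 2|E|.

x^8 - 28x^7 + 325x^6 - 2022x^5 + 7269x^4 - 15084x^3 + 16714x^2 - 7616x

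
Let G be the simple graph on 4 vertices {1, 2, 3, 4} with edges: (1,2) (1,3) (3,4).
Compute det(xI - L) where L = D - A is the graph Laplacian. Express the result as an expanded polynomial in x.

x^4 - 6x^3 + 10x^2 - 4x

With the vertex order [1, 2, 3, 4], the degrees are [2, 1, 2, 1], giving D = diag(2, 1, 2, 1) and L = D - A. L has integer entries, so p(x) = det(xI - L) has integer coefficients. Expanding the determinant yields x^4 - 6x^3 + 10x^2 - 4x. Since p(0) = det(-L) = 0, x divides p(x).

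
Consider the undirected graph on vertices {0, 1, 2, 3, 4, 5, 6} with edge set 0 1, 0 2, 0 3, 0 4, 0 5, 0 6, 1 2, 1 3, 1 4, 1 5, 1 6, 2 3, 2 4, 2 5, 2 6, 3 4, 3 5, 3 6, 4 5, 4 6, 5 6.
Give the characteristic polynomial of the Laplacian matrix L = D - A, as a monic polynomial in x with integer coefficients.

x^7 - 42x^6 + 735x^5 - 6860x^4 + 36015x^3 - 100842x^2 + 117649x

Each diagonal entry of L is the vertex degree and each off-diagonal entry is -1 where an edge is present, 0 otherwise; in the order [0, 1, 2, 3, 4, 5, 6] the diagonal is [6, 6, 6, 6, 6, 6, 6]. The eigenvalues of L are [0, 7, 7, 7, 7, 7, 7]; the characteristic polynomial is the product of (x - lambda_i), which multiplies out to x^7 - 42x^6 + 735x^5 - 6860x^4 + 36015x^3 - 100842x^2 + 117649x. Since p(0) = det(-L) = 0, x divides p(x).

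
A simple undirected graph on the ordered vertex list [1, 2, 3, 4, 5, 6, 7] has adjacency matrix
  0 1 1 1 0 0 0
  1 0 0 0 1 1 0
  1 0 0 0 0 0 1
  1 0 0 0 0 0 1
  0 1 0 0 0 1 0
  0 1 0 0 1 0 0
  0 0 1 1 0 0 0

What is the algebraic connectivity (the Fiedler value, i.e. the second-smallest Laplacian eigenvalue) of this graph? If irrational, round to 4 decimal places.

0.3588

Reading degrees in the order [1, 2, 3, 4, 5, 6, 7] gives [3, 3, 2, 2, 2, 2, 2]; set D = diag(3, 3, 2, 2, 2, 2, 2) and form L = D - A. Computing the eigenvalues of L and sorting gives [0, 0.3588, 2, 2.2763, 3, 3.5892, 4.7757]. The Fiedler value lambda_2 = 0.3588 is strictly positive, so the graph is connected. There is one zero in the spectrum, matching the 1 component.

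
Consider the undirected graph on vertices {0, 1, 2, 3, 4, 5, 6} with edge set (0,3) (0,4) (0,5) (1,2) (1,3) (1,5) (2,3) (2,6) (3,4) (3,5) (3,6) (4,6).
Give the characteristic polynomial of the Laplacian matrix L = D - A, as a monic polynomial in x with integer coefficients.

x^7 - 24x^6 + 231x^5 - 1140x^4 + 3036x^3 - 4128x^2 + 2240x

Reading degrees in the order [0, 1, 2, 3, 4, 5, 6] gives [3, 3, 3, 6, 3, 3, 3]; set D = diag(3, 3, 3, 6, 3, 3, 3) and form L = D - A. The eigenvalues of L are [0, 2, 2, 4, 4, 5, 7]; the characteristic polynomial is the product of (x - lambda_i), which multiplies out to x^7 - 24x^6 + 231x^5 - 1140x^4 + 3036x^3 - 4128x^2 + 2240x. The coefficient of x^6 equals -trace(L) = -24, matching the sum of degrees.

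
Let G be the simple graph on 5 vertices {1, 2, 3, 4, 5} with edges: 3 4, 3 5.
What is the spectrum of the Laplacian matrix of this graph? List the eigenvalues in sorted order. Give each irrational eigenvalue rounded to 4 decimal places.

[0, 0, 0, 1, 3]

Reading degrees in the order [1, 2, 3, 4, 5] gives [0, 0, 2, 1, 1]; set D = diag(0, 0, 2, 1, 1) and form L = D - A. L is symmetric positive semidefinite, so every eigenvalue is real and nonnegative. The 3 zero eigenvalues correspond to the 3 connected components. There are 3 zeros in the spectrum, matching the 3 components.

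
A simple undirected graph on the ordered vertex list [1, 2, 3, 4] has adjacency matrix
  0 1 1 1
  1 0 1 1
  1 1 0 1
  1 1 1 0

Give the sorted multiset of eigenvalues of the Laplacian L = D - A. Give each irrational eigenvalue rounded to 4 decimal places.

With the vertex order [1, 2, 3, 4], the degrees are [3, 3, 3, 3], giving D = diag(3, 3, 3, 3) and L = D - A. L is symmetric positive semidefinite, so every eigenvalue is real and nonnegative. The eigenvalues sum to 12, which equals trace(L) = 2|E|.

[0, 4, 4, 4]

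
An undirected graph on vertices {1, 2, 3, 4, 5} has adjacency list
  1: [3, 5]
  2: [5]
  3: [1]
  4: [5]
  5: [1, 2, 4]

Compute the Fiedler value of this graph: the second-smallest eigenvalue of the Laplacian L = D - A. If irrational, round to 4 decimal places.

With the vertex order [1, 2, 3, 4, 5], the degrees are [2, 1, 1, 1, 3], giving D = diag(2, 1, 1, 1, 3) and L = D - A. Computing the eigenvalues of L and sorting gives [0, 0.5188, 1, 2.3111, 4.1701]. The Fiedler value lambda_2 = 0.5188 is strictly positive, so the graph is connected. The eigenvalues sum to 8, which equals trace(L) = 2|E|.

0.5188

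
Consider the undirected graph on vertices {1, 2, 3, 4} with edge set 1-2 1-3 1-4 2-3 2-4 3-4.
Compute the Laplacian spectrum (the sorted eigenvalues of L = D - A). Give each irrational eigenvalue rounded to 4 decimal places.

With the vertex order [1, 2, 3, 4], the degrees are [3, 3, 3, 3], giving D = diag(3, 3, 3, 3) and L = D - A. The multiplicity of 0 as a Laplacian eigenvalue equals the number of connected components. The single zero eigenvalue shows the graph is connected.

[0, 4, 4, 4]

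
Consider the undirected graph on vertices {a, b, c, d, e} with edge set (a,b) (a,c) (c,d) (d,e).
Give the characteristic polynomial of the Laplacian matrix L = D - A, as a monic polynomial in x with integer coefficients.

With the vertex order [a, b, c, d, e], the degrees are [2, 1, 2, 2, 1], giving D = diag(2, 1, 2, 2, 1) and L = D - A. Computing det(xI - L) by cofactor expansion (or equivalently via sum-over-permutations) gives x^5 - 8x^4 + 21x^3 - 20x^2 + 5x. The constant term is 0 because L is singular (the all-ones vector lies in its kernel). There is one zero in the spectrum, matching the 1 component.

x^5 - 8x^4 + 21x^3 - 20x^2 + 5x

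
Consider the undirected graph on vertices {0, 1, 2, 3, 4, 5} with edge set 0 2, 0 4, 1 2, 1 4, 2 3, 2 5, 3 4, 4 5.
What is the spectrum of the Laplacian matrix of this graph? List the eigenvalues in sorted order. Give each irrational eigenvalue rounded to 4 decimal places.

Each diagonal entry of L is the vertex degree and each off-diagonal entry is -1 where an edge is present, 0 otherwise; in the order [0, 1, 2, 3, 4, 5] the diagonal is [2, 2, 4, 2, 4, 2]. L is symmetric positive semidefinite, so every eigenvalue is real and nonnegative. The single zero eigenvalue shows the graph is connected. The eigenvalues sum to 16, which equals trace(L) = 2|E|. The largest eigenvalue, 6, is at most the vertex count 6.

[0, 2, 2, 2, 4, 6]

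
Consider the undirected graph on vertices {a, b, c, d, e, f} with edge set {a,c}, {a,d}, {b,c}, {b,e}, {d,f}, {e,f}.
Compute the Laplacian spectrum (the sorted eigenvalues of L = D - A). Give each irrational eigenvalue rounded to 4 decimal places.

With the vertex order [a, b, c, d, e, f], the degrees are [2, 2, 2, 2, 2, 2], giving D = diag(2, 2, 2, 2, 2, 2) and L = D - A. Diagonalising L (or applying a numerical eigensolver to the 6x6 matrix) gives the spectrum above. The single zero eigenvalue shows the graph is connected. By the matrix-tree theorem the graph has (1/6) * product of the nonzero eigenvalues = 6 spanning trees.

[0, 1, 1, 3, 3, 4]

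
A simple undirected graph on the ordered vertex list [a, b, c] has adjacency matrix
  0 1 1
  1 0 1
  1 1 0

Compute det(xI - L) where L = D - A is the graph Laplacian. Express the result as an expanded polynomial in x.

x^3 - 6x^2 + 9x

Each diagonal entry of L is the vertex degree and each off-diagonal entry is -1 where an edge is present, 0 otherwise; in the order [a, b, c] the diagonal is [2, 2, 2]. The eigenvalues of L are [0, 3, 3]; the characteristic polynomial is the product of (x - lambda_i), which multiplies out to x^3 - 6x^2 + 9x. The coefficient of x^2 equals -trace(L) = -6, matching the sum of degrees.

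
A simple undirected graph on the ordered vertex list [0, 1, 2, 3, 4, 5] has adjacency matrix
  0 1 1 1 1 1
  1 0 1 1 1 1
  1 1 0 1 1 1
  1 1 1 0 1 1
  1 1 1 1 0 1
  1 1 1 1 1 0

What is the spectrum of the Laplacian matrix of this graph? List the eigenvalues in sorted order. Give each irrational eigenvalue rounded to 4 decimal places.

[0, 6, 6, 6, 6, 6]

With the vertex order [0, 1, 2, 3, 4, 5], the degrees are [5, 5, 5, 5, 5, 5], giving D = diag(5, 5, 5, 5, 5, 5) and L = D - A. The multiplicity of 0 as a Laplacian eigenvalue equals the number of connected components. By the matrix-tree theorem the graph has (1/6) * product of the nonzero eigenvalues = 1296 spanning trees.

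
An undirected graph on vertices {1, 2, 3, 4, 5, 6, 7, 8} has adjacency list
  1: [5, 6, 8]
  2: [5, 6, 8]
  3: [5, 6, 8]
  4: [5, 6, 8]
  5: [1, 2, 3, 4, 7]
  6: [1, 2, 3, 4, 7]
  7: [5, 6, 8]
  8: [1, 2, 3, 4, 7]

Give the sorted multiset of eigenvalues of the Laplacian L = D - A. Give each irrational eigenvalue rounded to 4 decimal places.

[0, 3, 3, 3, 3, 5, 5, 8]

Reading degrees in the order [1, 2, 3, 4, 5, 6, 7, 8] gives [3, 3, 3, 3, 5, 5, 3, 5]; set D = diag(3, 3, 3, 3, 5, 5, 3, 5) and form L = D - A. Since every row of L sums to 0, the all-ones vector is in the kernel and 0 is an eigenvalue. The eigenvalues sum to 30, which equals trace(L) = 2|E|.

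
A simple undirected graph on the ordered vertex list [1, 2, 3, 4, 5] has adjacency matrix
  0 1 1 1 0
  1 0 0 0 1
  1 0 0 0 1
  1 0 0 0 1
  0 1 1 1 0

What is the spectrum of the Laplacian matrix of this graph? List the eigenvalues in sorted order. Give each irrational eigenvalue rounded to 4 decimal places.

[0, 2, 2, 3, 5]

With the vertex order [1, 2, 3, 4, 5], the degrees are [3, 2, 2, 2, 3], giving D = diag(3, 2, 2, 2, 3) and L = D - A. Diagonalising L (or applying a numerical eigensolver to the 5x5 matrix) gives the spectrum above. By the matrix-tree theorem the graph has (1/5) * product of the nonzero eigenvalues = 12 spanning trees. The eigenvalues sum to 12, which equals trace(L) = 2|E|.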